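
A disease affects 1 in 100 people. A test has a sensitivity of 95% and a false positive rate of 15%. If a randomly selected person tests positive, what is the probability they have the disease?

Let D = the rare event, + = positive/flagged.
P(D) = 1/100
P(+|D) = 95/100 = 19/20
P(+|D') = 15/100 = 3/20
P(+) = P(+|D)P(D) + P(+|D')P(D')
     = \frac{19}{20} × \frac{1}{100} + \frac{3}{20} × \frac{99}{100}
     = \frac{79}{500}
P(D|+) = P(+|D)P(D)/P(+) = \frac{19}{316}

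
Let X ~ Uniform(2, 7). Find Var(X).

For X ~ Uniform(2, 7):
Var(X) = \frac{25}{12}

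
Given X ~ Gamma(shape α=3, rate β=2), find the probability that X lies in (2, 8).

P(2 < X < 8) = ∫_{2}^{8} f(x) dx
where f(x) = 4 x^{2} e^{- 2 x}
= \frac{-145 + 13 e^{12}}{e^{16}}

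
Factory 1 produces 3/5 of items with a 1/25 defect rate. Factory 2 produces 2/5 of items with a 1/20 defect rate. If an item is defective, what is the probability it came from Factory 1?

Using Bayes' theorem:
P(F1) = 3/5, P(D|F1) = 1/25
P(F2) = 2/5, P(D|F2) = 1/20
P(D) = P(D|F1)P(F1) + P(D|F2)P(F2)
     = \frac{11}{250}
P(F1|D) = P(D|F1)P(F1) / P(D)
= \frac{6}{11}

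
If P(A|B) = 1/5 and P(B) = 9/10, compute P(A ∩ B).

By definition, P(A|B) = P(A ∩ B) / P(B)
So P(A ∩ B) = P(A|B) × P(B)
= 1/5 × 9/10
= 9/50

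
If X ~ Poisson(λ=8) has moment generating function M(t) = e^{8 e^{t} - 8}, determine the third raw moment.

To find E[X^3], compute M^(3)(0):
M^(1)(t) = 8 e^{t} e^{8 e^{t} - 8}
M^(2)(t) = 64 e^{2 t} e^{8 e^{t} - 8} + 8 e^{t} e^{8 e^{t} - 8}
M^(3)(t) = 512 e^{3 t} e^{8 e^{t} - 8} + 192 e^{2 t} e^{8 e^{t} - 8} + 8 e^{t} e^{8 e^{t} - 8}
M^(3)(0) = 712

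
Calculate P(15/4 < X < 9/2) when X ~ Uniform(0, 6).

P(15/4 < X < 9/2) = ∫_{15/4}^{9/2} f(x) dx
where f(x) = \frac{1}{6}
= \frac{1}{8}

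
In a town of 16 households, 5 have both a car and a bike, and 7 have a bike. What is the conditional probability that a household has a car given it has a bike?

P(A ∩ B) = 5/16
P(B) = 7/16
P(A|B) = P(A ∩ B) / P(B) = (5/16) / (7/16) = 5/7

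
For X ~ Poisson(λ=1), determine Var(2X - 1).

For X ~ Poisson(λ=1):
Var(X) = 1
Var(2X - 1) = (2)² × Var(X) = 4 × 1 = 4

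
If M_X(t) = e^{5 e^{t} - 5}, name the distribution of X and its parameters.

The MGF M(t) = e^{5 e^{t} - 5} is the standard form for the Poisson distribution.
Comparing with the known MGF formula identifies: Poisson(λ=5)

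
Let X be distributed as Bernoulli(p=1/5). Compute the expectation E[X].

For X ~ Bernoulli(p=1/5), the expected value is:
E[X] = \frac{1}{5}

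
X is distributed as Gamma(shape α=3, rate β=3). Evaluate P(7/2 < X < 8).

P(7/2 < X < 8) = ∫_{7/2}^{8} f(x) dx
where f(x) = \frac{27 x^{2} e^{- 3 x}}{2}
= - \frac{313}{e^{24}} + \frac{533}{8 e^{\frac{21}{2}}}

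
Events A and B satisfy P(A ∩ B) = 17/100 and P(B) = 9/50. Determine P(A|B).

P(A|B) = P(A ∩ B) / P(B)
= (17/100) / (9/50)
= 17/18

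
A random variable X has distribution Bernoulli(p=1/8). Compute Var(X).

For X ~ Bernoulli(p=1/8):
Var(X) = \frac{7}{64}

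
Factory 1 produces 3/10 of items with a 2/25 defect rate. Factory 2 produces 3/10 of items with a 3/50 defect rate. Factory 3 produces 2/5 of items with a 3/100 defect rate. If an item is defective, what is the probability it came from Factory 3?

Using Bayes' theorem:
P(F1) = 3/10, P(D|F1) = 2/25
P(F2) = 3/10, P(D|F2) = 3/50
P(F3) = 2/5, P(D|F3) = 3/100
P(D) = P(D|F1)P(F1) + P(D|F2)P(F2) + P(D|F3)P(F3)
     = \frac{27}{500}
P(F3|D) = P(D|F3)P(F3) / P(D)
= \frac{2}{9}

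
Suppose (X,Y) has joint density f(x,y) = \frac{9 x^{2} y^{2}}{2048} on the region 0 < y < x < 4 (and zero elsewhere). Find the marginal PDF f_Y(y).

f_Y(y) = ∫_y^4 \frac{9 x^{2} y^{2}}{2048} dx = \frac{3 y^{2} \left(64 - y^{3}\right)}{2048}
for 0 < y < 4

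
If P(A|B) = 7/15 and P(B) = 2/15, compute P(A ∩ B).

By definition, P(A|B) = P(A ∩ B) / P(B)
So P(A ∩ B) = P(A|B) × P(B)
= 7/15 × 2/15
= 14/225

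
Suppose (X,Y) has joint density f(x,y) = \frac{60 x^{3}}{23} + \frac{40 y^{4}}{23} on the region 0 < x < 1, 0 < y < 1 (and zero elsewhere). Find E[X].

E[X] = ∫_0^1 ∫_0^1 x × f(x,y) dy dx
= ∫_0^1 ∫_0^1 x × (\frac{60 x^{3}}{23} + \frac{40 y^{4}}{23}) dy dx
= \frac{16}{23}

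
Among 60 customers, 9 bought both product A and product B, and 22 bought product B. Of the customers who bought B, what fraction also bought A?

P(A ∩ B) = 9/60 = 3/20
P(B) = 22/60 = 11/30
P(A|B) = P(A ∩ B) / P(B) = (3/20) / (11/30) = 9/22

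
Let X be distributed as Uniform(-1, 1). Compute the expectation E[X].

For X ~ Uniform(-1, 1), the expected value is:
E[X] = 0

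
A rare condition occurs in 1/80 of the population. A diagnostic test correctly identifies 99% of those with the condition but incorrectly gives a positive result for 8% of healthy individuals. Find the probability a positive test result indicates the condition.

Let D = the rare event, + = positive/flagged.
P(D) = 1/80
P(+|D) = 99/100
P(+|D') = 8/100 = 2/25
P(+) = P(+|D)P(D) + P(+|D')P(D')
     = \frac{99}{100} × \frac{1}{80} + \frac{2}{25} × \frac{79}{80}
     = \frac{731}{8000}
P(D|+) = P(+|D)P(D)/P(+) = \frac{99}{731}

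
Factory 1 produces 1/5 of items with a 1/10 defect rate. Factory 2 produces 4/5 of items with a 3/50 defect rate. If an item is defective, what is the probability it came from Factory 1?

Using Bayes' theorem:
P(F1) = 1/5, P(D|F1) = 1/10
P(F2) = 4/5, P(D|F2) = 3/50
P(D) = P(D|F1)P(F1) + P(D|F2)P(F2)
     = \frac{17}{250}
P(F1|D) = P(D|F1)P(F1) / P(D)
= \frac{5}{17}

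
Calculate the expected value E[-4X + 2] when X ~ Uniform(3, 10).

For X ~ Uniform(3, 10):
E[X] = \frac{13}{2}
E[-4X + 2] = -4 × E[X] + 2 = -24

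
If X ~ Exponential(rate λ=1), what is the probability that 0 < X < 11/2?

P(0 < X < 11/2) = ∫_{0}^{11/2} f(x) dx
where f(x) = e^{- x}
= 1 - e^{- \frac{11}{2}}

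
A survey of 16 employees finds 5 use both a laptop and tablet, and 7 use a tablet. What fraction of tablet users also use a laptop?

P(A ∩ B) = 5/16
P(B) = 7/16
P(A|B) = P(A ∩ B) / P(B) = (5/16) / (7/16) = 5/7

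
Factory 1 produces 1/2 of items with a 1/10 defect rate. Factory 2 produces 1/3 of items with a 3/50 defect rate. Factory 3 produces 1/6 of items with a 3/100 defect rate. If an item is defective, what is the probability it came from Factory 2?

Using Bayes' theorem:
P(F1) = 1/2, P(D|F1) = 1/10
P(F2) = 1/3, P(D|F2) = 3/50
P(F3) = 1/6, P(D|F3) = 3/100
P(D) = P(D|F1)P(F1) + P(D|F2)P(F2) + P(D|F3)P(F3)
     = \frac{3}{40}
P(F2|D) = P(D|F2)P(F2) / P(D)
= \frac{4}{15}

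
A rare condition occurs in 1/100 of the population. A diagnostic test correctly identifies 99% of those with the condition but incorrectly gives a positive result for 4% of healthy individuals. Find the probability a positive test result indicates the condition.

Let D = the rare event, + = positive/flagged.
P(D) = 1/100
P(+|D) = 99/100
P(+|D') = 4/100 = 1/25
P(+) = P(+|D)P(D) + P(+|D')P(D')
     = \frac{99}{100} × \frac{1}{100} + \frac{1}{25} × \frac{99}{100}
     = \frac{99}{2000}
P(D|+) = P(+|D)P(D)/P(+) = \frac{1}{5}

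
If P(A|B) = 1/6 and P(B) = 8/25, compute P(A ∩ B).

By definition, P(A|B) = P(A ∩ B) / P(B)
So P(A ∩ B) = P(A|B) × P(B)
= 1/6 × 8/25
= 4/75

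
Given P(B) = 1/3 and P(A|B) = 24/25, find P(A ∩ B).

By definition, P(A|B) = P(A ∩ B) / P(B)
So P(A ∩ B) = P(A|B) × P(B)
= 24/25 × 1/3
= 8/25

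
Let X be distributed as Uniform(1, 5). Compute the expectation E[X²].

Using the identity E[X²] = Var(X) + (E[X])²:
E[X] = 3
Var(X) = \frac{4}{3}
E[X²] = \frac{4}{3} + (3)²
= \frac{31}{3}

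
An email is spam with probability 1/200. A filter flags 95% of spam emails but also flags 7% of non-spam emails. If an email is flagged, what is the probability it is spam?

Let D = the rare event, + = positive/flagged.
P(D) = 1/200
P(+|D) = 95/100 = 19/20
P(+|D') = 7/100
P(+) = P(+|D)P(D) + P(+|D')P(D')
     = \frac{19}{20} × \frac{1}{200} + \frac{7}{100} × \frac{199}{200}
     = \frac{93}{1250}
P(D|+) = P(+|D)P(D)/P(+) = \frac{95}{1488}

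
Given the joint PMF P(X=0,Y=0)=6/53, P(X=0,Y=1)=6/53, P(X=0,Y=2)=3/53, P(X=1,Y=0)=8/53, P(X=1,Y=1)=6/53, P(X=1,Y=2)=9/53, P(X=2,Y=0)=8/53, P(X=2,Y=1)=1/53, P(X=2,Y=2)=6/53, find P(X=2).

P(X=2) = P(X=2,Y=0) + P(X=2,Y=1) + P(X=2,Y=2)
= 8/53 + 1/53 + 6/53
= 15/53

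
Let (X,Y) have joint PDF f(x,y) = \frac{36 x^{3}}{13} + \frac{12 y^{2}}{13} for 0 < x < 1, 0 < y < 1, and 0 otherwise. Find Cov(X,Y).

E[XY] = ∫∫ xy × f(x,y) dx dy = \frac{51}{130}
E[X] = \frac{46}{65}
E[Y] = \frac{15}{26}
Cov(X,Y) = E[XY] - E[X]E[Y] = - \frac{27}{1690}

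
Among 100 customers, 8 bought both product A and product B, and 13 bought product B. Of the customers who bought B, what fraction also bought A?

P(A ∩ B) = 8/100 = 2/25
P(B) = 13/100
P(A|B) = P(A ∩ B) / P(B) = (2/25) / (13/100) = 8/13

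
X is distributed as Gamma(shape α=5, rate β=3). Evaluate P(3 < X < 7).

P(3 < X < 7) = ∫_{3}^{7} f(x) dx
where f(x) = \frac{81 x^{4} e^{- 3 x}}{8}
= \frac{-79115 + 3563 e^{12}}{8 e^{21}}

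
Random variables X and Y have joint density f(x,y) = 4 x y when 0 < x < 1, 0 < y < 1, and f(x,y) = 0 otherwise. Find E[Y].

E[Y] = ∫_0^1 ∫_0^1 y × f(x,y) dx dy
= \frac{2}{3}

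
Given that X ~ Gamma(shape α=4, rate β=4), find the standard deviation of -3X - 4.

For X ~ Gamma(shape α=4, rate β=4):
Var(X) = \frac{1}{4}
SD(X) = √(Var(X)) = √(\frac{1}{4}) = \frac{1}{2}
SD(-3X - 4) = |-3| × SD(X) = 3 × \frac{1}{2} = \frac{3}{2}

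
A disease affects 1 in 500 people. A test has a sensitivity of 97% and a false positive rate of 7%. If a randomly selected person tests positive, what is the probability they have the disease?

Let D = the rare event, + = positive/flagged.
P(D) = 1/500
P(+|D) = 97/100
P(+|D') = 7/100
P(+) = P(+|D)P(D) + P(+|D')P(D')
     = \frac{97}{100} × \frac{1}{500} + \frac{7}{100} × \frac{499}{500}
     = \frac{359}{5000}
P(D|+) = P(+|D)P(D)/P(+) = \frac{97}{3590}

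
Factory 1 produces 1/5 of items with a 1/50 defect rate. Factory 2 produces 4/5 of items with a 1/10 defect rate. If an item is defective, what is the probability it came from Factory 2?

Using Bayes' theorem:
P(F1) = 1/5, P(D|F1) = 1/50
P(F2) = 4/5, P(D|F2) = 1/10
P(D) = P(D|F1)P(F1) + P(D|F2)P(F2)
     = \frac{21}{250}
P(F2|D) = P(D|F2)P(F2) / P(D)
= \frac{20}{21}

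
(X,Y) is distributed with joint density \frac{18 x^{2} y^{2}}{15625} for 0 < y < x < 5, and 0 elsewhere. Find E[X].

f_X(x) = ∫_0^x \frac{18 x^{2} y^{2}}{15625} dy = \frac{6 x^{5}}{15625}
E[X] = ∫_0^5 x × (\frac{6 x^{5}}{15625}) dx = \frac{30}{7}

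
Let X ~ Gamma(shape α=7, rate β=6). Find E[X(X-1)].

E[X(X-1)] = E[X² - X] = E[X²] - E[X]
E[X] = \frac{7}{6}
E[X²] = Var(X) + (E[X])² = \frac{7}{36} + (\frac{7}{6})² = \frac{14}{9}
E[X(X-1)] = \frac{14}{9} - \frac{7}{6} = \frac{7}{18}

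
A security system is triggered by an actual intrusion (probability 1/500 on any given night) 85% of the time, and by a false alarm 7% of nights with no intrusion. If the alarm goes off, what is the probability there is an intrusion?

Let D = the rare event, + = positive/flagged.
P(D) = 1/500
P(+|D) = 85/100 = 17/20
P(+|D') = 7/100
P(+) = P(+|D)P(D) + P(+|D')P(D')
     = \frac{17}{20} × \frac{1}{500} + \frac{7}{100} × \frac{499}{500}
     = \frac{1789}{25000}
P(D|+) = P(+|D)P(D)/P(+) = \frac{85}{3578}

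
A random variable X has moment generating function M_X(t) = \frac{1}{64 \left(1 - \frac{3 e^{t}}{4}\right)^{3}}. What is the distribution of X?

The MGF M(t) = \frac{1}{64 \left(1 - \frac{3 e^{t}}{4}\right)^{3}} is the standard form for the NegativeBinomial distribution.
Comparing with the known MGF formula identifies: NegBin(r=3, p=1/4), X = failures before r-th success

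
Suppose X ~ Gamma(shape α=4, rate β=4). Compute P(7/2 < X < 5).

P(7/2 < X < 5) = ∫_{7/2}^{5} f(x) dx
where f(x) = \frac{128 x^{3} e^{- 4 x}}{3}
= \frac{-4663 + 1711 e^{6}}{3 e^{20}}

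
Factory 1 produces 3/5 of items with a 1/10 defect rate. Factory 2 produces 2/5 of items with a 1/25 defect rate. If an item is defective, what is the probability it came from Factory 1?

Using Bayes' theorem:
P(F1) = 3/5, P(D|F1) = 1/10
P(F2) = 2/5, P(D|F2) = 1/25
P(D) = P(D|F1)P(F1) + P(D|F2)P(F2)
     = \frac{19}{250}
P(F1|D) = P(D|F1)P(F1) / P(D)
= \frac{15}{19}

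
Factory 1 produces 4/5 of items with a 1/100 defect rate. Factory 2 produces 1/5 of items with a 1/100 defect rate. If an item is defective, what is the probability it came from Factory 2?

Using Bayes' theorem:
P(F1) = 4/5, P(D|F1) = 1/100
P(F2) = 1/5, P(D|F2) = 1/100
P(D) = P(D|F1)P(F1) + P(D|F2)P(F2)
     = \frac{1}{100}
P(F2|D) = P(D|F2)P(F2) / P(D)
= \frac{1}{5}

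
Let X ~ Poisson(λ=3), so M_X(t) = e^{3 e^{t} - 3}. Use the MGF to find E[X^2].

To find E[X^2], compute M^(2)(0):
M^(1)(t) = 3 e^{t} e^{3 e^{t} - 3}
M^(2)(t) = 9 e^{2 t} e^{3 e^{t} - 3} + 3 e^{t} e^{3 e^{t} - 3}
M^(2)(0) = 12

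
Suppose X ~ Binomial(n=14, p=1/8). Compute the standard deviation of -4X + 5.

For X ~ Binomial(n=14, p=1/8):
Var(X) = \frac{49}{32}
SD(X) = √(Var(X)) = √(\frac{49}{32}) = \frac{7 \sqrt{2}}{8}
SD(-4X + 5) = |-4| × SD(X) = 4 × \frac{7 \sqrt{2}}{8} = \frac{7 \sqrt{2}}{2}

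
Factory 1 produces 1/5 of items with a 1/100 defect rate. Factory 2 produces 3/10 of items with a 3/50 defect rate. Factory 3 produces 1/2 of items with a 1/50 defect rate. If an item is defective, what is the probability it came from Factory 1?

Using Bayes' theorem:
P(F1) = 1/5, P(D|F1) = 1/100
P(F2) = 3/10, P(D|F2) = 3/50
P(F3) = 1/2, P(D|F3) = 1/50
P(D) = P(D|F1)P(F1) + P(D|F2)P(F2) + P(D|F3)P(F3)
     = \frac{3}{100}
P(F1|D) = P(D|F1)P(F1) / P(D)
= \frac{1}{15}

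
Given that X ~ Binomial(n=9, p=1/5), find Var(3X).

For X ~ Binomial(n=9, p=1/5):
Var(X) = \frac{36}{25}
Var(3X) = (3)² × Var(X) = 9 × \frac{36}{25} = \frac{324}{25}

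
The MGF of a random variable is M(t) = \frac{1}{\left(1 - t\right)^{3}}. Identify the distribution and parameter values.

The MGF M(t) = \frac{1}{\left(1 - t\right)^{3}} is the standard form for the Gamma distribution.
Comparing with the known MGF formula identifies: Gamma(shape α=3, rate β=1)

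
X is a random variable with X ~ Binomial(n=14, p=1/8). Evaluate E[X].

For X ~ Binomial(n=14, p=1/8), the expected value is:
E[X] = \frac{7}{4}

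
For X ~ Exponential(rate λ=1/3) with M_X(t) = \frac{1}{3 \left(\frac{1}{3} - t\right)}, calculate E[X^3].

To find E[X^3], compute M^(3)(0):
M^(1)(t) = \frac{1}{3 \left(\frac{1}{3} - t\right)^{2}}
M^(2)(t) = \frac{2}{3 \left(\frac{1}{3} - t\right)^{3}}
M^(3)(t) = \frac{2}{\left(\frac{1}{3} - t\right)^{4}}
M^(3)(0) = 162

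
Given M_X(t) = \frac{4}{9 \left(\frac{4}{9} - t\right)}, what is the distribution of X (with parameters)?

The MGF M(t) = \frac{4}{9 \left(\frac{4}{9} - t\right)} is the standard form for the Exponential distribution.
Comparing with the known MGF formula identifies: Exponential(rate λ=4/9)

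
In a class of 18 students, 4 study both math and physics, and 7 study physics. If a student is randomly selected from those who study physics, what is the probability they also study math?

P(A ∩ B) = 4/18 = 2/9
P(B) = 7/18
P(A|B) = P(A ∩ B) / P(B) = (2/9) / (7/18) = 4/7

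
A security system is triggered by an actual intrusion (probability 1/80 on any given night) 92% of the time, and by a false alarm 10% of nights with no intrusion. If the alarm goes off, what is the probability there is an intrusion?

Let D = the rare event, + = positive/flagged.
P(D) = 1/80
P(+|D) = 92/100 = 23/25
P(+|D') = 10/100 = 1/10
P(+) = P(+|D)P(D) + P(+|D')P(D')
     = \frac{23}{25} × \frac{1}{80} + \frac{1}{10} × \frac{79}{80}
     = \frac{441}{4000}
P(D|+) = P(+|D)P(D)/P(+) = \frac{46}{441}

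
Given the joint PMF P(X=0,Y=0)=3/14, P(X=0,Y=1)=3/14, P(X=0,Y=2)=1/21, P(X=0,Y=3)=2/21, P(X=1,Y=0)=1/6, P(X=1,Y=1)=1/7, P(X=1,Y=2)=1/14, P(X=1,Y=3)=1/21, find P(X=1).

P(X=1) = P(X=1,Y=0) + P(X=1,Y=1) + P(X=1,Y=2) + P(X=1,Y=3)
= 1/6 + 1/7 + 1/14 + 1/21
= 3/7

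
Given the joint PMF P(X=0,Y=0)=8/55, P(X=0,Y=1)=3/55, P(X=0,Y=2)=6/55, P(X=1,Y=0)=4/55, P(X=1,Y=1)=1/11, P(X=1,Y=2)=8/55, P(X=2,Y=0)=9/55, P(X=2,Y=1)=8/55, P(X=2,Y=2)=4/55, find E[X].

First find marginal of X:
P(X=0) = 17/55
P(X=1) = 17/55
P(X=2) = 21/55
E[X] = 0 × 17/55 + 1 × 17/55 + 2 × 21/55 = 59/55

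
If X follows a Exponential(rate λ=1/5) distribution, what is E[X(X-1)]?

E[X(X-1)] = E[X² - X] = E[X²] - E[X]
E[X] = 5
E[X²] = Var(X) + (E[X])² = 25 + (5)² = 50
E[X(X-1)] = 50 - 5 = 45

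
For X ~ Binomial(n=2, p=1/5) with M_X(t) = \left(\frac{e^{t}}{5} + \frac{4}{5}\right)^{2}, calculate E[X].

To find E[X], compute M^(1)(0):
M^(1)(t) = \frac{2 \left(\frac{e^{t}}{5} + \frac{4}{5}\right) e^{t}}{5}
M^(1)(0) = \frac{2}{5}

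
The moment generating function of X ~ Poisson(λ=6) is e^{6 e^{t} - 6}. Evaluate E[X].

To find E[X], compute M^(1)(0):
M^(1)(t) = 6 e^{t} e^{6 e^{t} - 6}
M^(1)(0) = 6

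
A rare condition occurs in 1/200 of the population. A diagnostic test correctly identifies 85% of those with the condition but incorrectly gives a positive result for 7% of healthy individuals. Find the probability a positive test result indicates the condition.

Let D = the rare event, + = positive/flagged.
P(D) = 1/200
P(+|D) = 85/100 = 17/20
P(+|D') = 7/100
P(+) = P(+|D)P(D) + P(+|D')P(D')
     = \frac{17}{20} × \frac{1}{200} + \frac{7}{100} × \frac{199}{200}
     = \frac{739}{10000}
P(D|+) = P(+|D)P(D)/P(+) = \frac{85}{1478}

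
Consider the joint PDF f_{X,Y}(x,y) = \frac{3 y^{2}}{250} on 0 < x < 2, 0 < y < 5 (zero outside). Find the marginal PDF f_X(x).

f_X(x) = ∫_0^5 f(x,y) dy
= ∫_0^5 \frac{3 y^{2}}{250} dy
= \frac{1}{2} for 0 < x < 2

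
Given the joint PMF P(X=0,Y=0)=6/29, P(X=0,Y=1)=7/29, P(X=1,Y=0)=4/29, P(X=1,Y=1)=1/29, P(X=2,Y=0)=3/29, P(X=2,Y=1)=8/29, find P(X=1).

P(X=1) = P(X=1,Y=0) + P(X=1,Y=1)
= 4/29 + 1/29
= 5/29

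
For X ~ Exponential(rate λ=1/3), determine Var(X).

For X ~ Exponential(rate λ=1/3):
Var(X) = 9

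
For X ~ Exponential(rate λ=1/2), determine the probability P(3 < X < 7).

P(3 < X < 7) = ∫_{3}^{7} f(x) dx
where f(x) = \frac{e^{- \frac{x}{2}}}{2}
= - \frac{1 - e^{2}}{e^{\frac{7}{2}}}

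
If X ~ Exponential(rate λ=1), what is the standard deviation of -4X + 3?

For X ~ Exponential(rate λ=1):
Var(X) = 1
SD(X) = √(Var(X)) = √(1) = 1
SD(-4X + 3) = |-4| × SD(X) = 4 × 1 = 4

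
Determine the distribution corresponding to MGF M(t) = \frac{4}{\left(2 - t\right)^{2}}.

The MGF M(t) = \frac{4}{\left(2 - t\right)^{2}} is the standard form for the Gamma distribution.
Comparing with the known MGF formula identifies: Gamma(shape α=2, rate β=2)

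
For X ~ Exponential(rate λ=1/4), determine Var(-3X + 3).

For X ~ Exponential(rate λ=1/4):
Var(X) = 16
Var(-3X + 3) = (-3)² × Var(X) = 9 × 16 = 144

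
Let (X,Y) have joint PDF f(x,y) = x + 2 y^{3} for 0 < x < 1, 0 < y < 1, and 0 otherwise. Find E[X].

E[X] = ∫_0^1 ∫_0^1 x × f(x,y) dy dx
= ∫_0^1 ∫_0^1 x × (x + 2 y^{3}) dy dx
= \frac{7}{12}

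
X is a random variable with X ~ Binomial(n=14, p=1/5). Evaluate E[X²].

Using the identity E[X²] = Var(X) + (E[X])²:
E[X] = \frac{14}{5}
Var(X) = \frac{56}{25}
E[X²] = \frac{56}{25} + (\frac{14}{5})²
= \frac{252}{25}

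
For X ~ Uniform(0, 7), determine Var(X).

For X ~ Uniform(0, 7):
Var(X) = \frac{49}{12}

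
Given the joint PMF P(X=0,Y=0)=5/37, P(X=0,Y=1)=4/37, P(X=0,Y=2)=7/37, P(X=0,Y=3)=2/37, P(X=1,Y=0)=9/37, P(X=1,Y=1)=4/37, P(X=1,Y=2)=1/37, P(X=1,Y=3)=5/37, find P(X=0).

P(X=0) = P(X=0,Y=0) + P(X=0,Y=1) + P(X=0,Y=2) + P(X=0,Y=3)
= 5/37 + 4/37 + 7/37 + 2/37
= 18/37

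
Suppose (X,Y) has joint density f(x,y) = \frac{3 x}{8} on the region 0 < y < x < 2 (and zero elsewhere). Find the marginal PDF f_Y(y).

f_Y(y) = ∫_y^2 \frac{3 x}{8} dx = \frac{3}{4} - \frac{3 y^{2}}{16}
for 0 < y < 2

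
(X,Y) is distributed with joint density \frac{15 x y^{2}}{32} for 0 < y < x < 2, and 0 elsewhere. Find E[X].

f_X(x) = ∫_0^x \frac{15 x y^{2}}{32} dy = \frac{5 x^{4}}{32}
E[X] = ∫_0^2 x × (\frac{5 x^{4}}{32}) dx = \frac{5}{3}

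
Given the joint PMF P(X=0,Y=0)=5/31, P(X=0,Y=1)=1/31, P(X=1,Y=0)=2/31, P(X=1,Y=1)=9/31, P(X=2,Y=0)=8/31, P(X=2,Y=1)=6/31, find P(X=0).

P(X=0) = P(X=0,Y=0) + P(X=0,Y=1)
= 5/31 + 1/31
= 6/31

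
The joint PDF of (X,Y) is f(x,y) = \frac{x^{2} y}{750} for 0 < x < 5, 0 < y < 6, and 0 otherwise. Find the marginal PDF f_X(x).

f_X(x) = ∫_0^6 f(x,y) dy
= ∫_0^6 \frac{x^{2} y}{750} dy
= \frac{3 x^{2}}{125} for 0 < x < 5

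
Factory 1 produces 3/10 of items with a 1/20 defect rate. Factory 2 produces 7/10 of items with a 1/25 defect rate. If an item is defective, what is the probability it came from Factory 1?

Using Bayes' theorem:
P(F1) = 3/10, P(D|F1) = 1/20
P(F2) = 7/10, P(D|F2) = 1/25
P(D) = P(D|F1)P(F1) + P(D|F2)P(F2)
     = \frac{43}{1000}
P(F1|D) = P(D|F1)P(F1) / P(D)
= \frac{15}{43}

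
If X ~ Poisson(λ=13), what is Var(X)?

For X ~ Poisson(λ=13):
Var(X) = 13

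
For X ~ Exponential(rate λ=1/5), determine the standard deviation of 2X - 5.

For X ~ Exponential(rate λ=1/5):
Var(X) = 25
SD(X) = √(Var(X)) = √(25) = 5
SD(2X - 5) = |2| × SD(X) = 2 × 5 = 10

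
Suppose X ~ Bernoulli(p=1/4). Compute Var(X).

For X ~ Bernoulli(p=1/4):
Var(X) = \frac{3}{16}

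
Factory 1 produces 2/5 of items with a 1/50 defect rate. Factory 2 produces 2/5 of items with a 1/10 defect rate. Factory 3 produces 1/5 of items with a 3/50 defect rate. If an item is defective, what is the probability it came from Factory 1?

Using Bayes' theorem:
P(F1) = 2/5, P(D|F1) = 1/50
P(F2) = 2/5, P(D|F2) = 1/10
P(F3) = 1/5, P(D|F3) = 3/50
P(D) = P(D|F1)P(F1) + P(D|F2)P(F2) + P(D|F3)P(F3)
     = \frac{3}{50}
P(F1|D) = P(D|F1)P(F1) / P(D)
= \frac{2}{15}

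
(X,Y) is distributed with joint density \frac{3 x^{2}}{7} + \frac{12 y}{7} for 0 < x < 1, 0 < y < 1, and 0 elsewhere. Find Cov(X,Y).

E[XY] = ∫∫ xy × f(x,y) dx dy = \frac{19}{56}
E[X] = \frac{15}{28}
E[Y] = \frac{9}{14}
Cov(X,Y) = E[XY] - E[X]E[Y] = - \frac{1}{196}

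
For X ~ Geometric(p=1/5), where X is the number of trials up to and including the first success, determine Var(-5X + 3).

For X ~ Geometric(p=1/5), where X is the number of trials up to and including the first success:
Var(X) = 20
Var(-5X + 3) = (-5)² × Var(X) = 25 × 20 = 500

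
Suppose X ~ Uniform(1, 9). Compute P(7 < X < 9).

P(7 < X < 9) = ∫_{7}^{9} f(x) dx
where f(x) = \frac{1}{8}
= \frac{1}{4}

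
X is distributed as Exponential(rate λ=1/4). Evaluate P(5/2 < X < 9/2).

P(5/2 < X < 9/2) = ∫_{5/2}^{9/2} f(x) dx
where f(x) = \frac{e^{- \frac{x}{4}}}{4}
= - \frac{1 - e^{\frac{1}{2}}}{e^{\frac{9}{8}}}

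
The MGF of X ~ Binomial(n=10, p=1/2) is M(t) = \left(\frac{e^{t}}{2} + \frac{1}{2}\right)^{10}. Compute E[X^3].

To find E[X^3], compute M^(3)(0):
M^(1)(t) = 5 \left(\frac{e^{t}}{2} + \frac{1}{2}\right)^{9} e^{t}
M^(2)(t) = 5 \left(\frac{e^{t}}{2} + \frac{1}{2}\right)^{9} e^{t} + \frac{45 \left(\frac{e^{t}}{2} + \frac{1}{2}\right)^{8} e^{2 t}}{2}
M^(3)(t) = 5 \left(\frac{e^{t}}{2} + \frac{1}{2}\right)^{9} e^{t} + \frac{135 \left(\frac{e^{t}}{2} + \frac{1}{2}\right)^{8} e^{2 t}}{2} + 90 \left(\frac{e^{t}}{2} + \frac{1}{2}\right)^{7} e^{3 t}
M^(3)(0) = \frac{325}{2}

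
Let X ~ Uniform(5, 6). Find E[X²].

Using the identity E[X²] = Var(X) + (E[X])²:
E[X] = \frac{11}{2}
Var(X) = \frac{1}{12}
E[X²] = \frac{1}{12} + (\frac{11}{2})²
= \frac{91}{3}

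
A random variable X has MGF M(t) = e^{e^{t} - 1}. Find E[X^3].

To find E[X^3], compute M^(3)(0):
M^(1)(t) = e^{t} e^{e^{t} - 1}
M^(2)(t) = e^{2 t} e^{e^{t} - 1} + e^{t} e^{e^{t} - 1}
M^(3)(t) = e^{3 t} e^{e^{t} - 1} + 3 e^{2 t} e^{e^{t} - 1} + e^{t} e^{e^{t} - 1}
M^(3)(0) = 5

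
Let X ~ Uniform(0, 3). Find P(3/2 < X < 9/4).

P(3/2 < X < 9/4) = ∫_{3/2}^{9/4} f(x) dx
where f(x) = \frac{1}{3}
= \frac{1}{4}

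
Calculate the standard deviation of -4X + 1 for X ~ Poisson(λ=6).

For X ~ Poisson(λ=6):
Var(X) = 6
SD(X) = √(Var(X)) = √(6) = \sqrt{6}
SD(-4X + 1) = |-4| × SD(X) = 4 × \sqrt{6} = 4 \sqrt{6}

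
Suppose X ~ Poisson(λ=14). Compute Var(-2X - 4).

For X ~ Poisson(λ=14):
Var(X) = 14
Var(-2X - 4) = (-2)² × Var(X) = 4 × 14 = 56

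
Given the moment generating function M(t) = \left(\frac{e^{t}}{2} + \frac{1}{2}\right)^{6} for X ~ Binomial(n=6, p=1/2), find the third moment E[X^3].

To find E[X^3], compute M^(3)(0):
M^(1)(t) = 3 \left(\frac{e^{t}}{2} + \frac{1}{2}\right)^{5} e^{t}
M^(2)(t) = 3 \left(\frac{e^{t}}{2} + \frac{1}{2}\right)^{5} e^{t} + \frac{15 \left(\frac{e^{t}}{2} + \frac{1}{2}\right)^{4} e^{2 t}}{2}
M^(3)(t) = 3 \left(\frac{e^{t}}{2} + \frac{1}{2}\right)^{5} e^{t} + \frac{45 \left(\frac{e^{t}}{2} + \frac{1}{2}\right)^{4} e^{2 t}}{2} + 15 \left(\frac{e^{t}}{2} + \frac{1}{2}\right)^{3} e^{3 t}
M^(3)(0) = \frac{81}{2}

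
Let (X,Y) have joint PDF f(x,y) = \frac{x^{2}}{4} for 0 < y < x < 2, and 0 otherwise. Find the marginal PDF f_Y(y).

f_Y(y) = ∫_y^2 \frac{x^{2}}{4} dx = \frac{2}{3} - \frac{y^{3}}{12}
for 0 < y < 2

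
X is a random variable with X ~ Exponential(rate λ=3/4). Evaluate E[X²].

Using the identity E[X²] = Var(X) + (E[X])²:
E[X] = \frac{4}{3}
Var(X) = \frac{16}{9}
E[X²] = \frac{16}{9} + (\frac{4}{3})²
= \frac{32}{9}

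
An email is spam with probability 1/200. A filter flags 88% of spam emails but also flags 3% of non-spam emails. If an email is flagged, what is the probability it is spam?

Let D = the rare event, + = positive/flagged.
P(D) = 1/200
P(+|D) = 88/100 = 22/25
P(+|D') = 3/100
P(+) = P(+|D)P(D) + P(+|D')P(D')
     = \frac{22}{25} × \frac{1}{200} + \frac{3}{100} × \frac{199}{200}
     = \frac{137}{4000}
P(D|+) = P(+|D)P(D)/P(+) = \frac{88}{685}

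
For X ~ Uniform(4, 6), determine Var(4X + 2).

For X ~ Uniform(4, 6):
Var(X) = \frac{1}{3}
Var(4X + 2) = (4)² × Var(X) = 16 × \frac{1}{3} = \frac{16}{3}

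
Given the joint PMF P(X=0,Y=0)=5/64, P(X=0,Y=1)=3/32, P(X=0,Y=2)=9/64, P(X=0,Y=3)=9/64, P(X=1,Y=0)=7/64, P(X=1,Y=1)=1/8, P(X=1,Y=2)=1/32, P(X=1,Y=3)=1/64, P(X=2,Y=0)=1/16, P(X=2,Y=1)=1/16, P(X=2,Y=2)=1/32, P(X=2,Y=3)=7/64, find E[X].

First find marginal of X:
P(X=0) = 29/64
P(X=1) = 9/32
P(X=2) = 17/64
E[X] = 0 × 29/64 + 1 × 9/32 + 2 × 17/64 = 13/16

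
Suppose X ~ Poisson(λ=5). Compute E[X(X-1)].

E[X(X-1)] = E[X² - X] = E[X²] - E[X]
E[X] = 5
E[X²] = Var(X) + (E[X])² = 5 + (5)² = 30
E[X(X-1)] = 30 - 5 = 25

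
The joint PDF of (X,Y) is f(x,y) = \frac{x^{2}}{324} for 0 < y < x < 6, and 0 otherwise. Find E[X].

f_X(x) = ∫_0^x \frac{x^{2}}{324} dy = \frac{x^{3}}{324}
E[X] = ∫_0^6 x × (\frac{x^{3}}{324}) dx = \frac{24}{5}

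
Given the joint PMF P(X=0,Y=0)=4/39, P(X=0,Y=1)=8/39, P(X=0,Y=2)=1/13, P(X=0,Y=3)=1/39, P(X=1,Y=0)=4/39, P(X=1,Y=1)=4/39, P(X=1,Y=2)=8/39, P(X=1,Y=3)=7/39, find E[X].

First find marginal of X:
P(X=0) = 16/39
P(X=1) = 23/39
E[X] = 0 × 16/39 + 1 × 23/39 = 23/39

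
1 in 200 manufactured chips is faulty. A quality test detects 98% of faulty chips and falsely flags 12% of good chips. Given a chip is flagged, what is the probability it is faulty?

Let D = the rare event, + = positive/flagged.
P(D) = 1/200
P(+|D) = 98/100 = 49/50
P(+|D') = 12/100 = 3/25
P(+) = P(+|D)P(D) + P(+|D')P(D')
     = \frac{49}{50} × \frac{1}{200} + \frac{3}{25} × \frac{199}{200}
     = \frac{1243}{10000}
P(D|+) = P(+|D)P(D)/P(+) = \frac{49}{1243}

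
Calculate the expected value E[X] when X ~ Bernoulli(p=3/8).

For X ~ Bernoulli(p=3/8), the expected value is:
E[X] = \frac{3}{8}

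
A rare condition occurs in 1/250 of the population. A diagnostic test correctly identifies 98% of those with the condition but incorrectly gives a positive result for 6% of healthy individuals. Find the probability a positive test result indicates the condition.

Let D = the rare event, + = positive/flagged.
P(D) = 1/250
P(+|D) = 98/100 = 49/50
P(+|D') = 6/100 = 3/50
P(+) = P(+|D)P(D) + P(+|D')P(D')
     = \frac{49}{50} × \frac{1}{250} + \frac{3}{50} × \frac{249}{250}
     = \frac{199}{3125}
P(D|+) = P(+|D)P(D)/P(+) = \frac{49}{796}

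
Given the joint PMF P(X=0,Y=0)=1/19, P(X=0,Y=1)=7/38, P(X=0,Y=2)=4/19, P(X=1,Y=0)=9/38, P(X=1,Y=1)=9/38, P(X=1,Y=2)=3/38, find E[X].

First find marginal of X:
P(X=0) = 17/38
P(X=1) = 21/38
E[X] = 0 × 17/38 + 1 × 21/38 = 21/38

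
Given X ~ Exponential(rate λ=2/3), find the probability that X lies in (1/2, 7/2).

P(1/2 < X < 7/2) = ∫_{1/2}^{7/2} f(x) dx
where f(x) = \frac{2 e^{- \frac{2 x}{3}}}{3}
= - \frac{1 - e^{2}}{e^{\frac{7}{3}}}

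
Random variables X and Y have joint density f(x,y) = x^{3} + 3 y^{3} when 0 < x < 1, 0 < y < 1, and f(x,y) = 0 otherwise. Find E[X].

E[X] = ∫_0^1 ∫_0^1 x × f(x,y) dy dx
= ∫_0^1 ∫_0^1 x × (x^{3} + 3 y^{3}) dy dx
= \frac{23}{40}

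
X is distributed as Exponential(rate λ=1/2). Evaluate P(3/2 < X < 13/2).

P(3/2 < X < 13/2) = ∫_{3/2}^{13/2} f(x) dx
where f(x) = \frac{e^{- \frac{x}{2}}}{2}
= - \frac{1 - e^{\frac{5}{2}}}{e^{\frac{13}{4}}}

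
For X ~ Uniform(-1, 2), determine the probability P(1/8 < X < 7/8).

P(1/8 < X < 7/8) = ∫_{1/8}^{7/8} f(x) dx
where f(x) = \frac{1}{3}
= \frac{1}{4}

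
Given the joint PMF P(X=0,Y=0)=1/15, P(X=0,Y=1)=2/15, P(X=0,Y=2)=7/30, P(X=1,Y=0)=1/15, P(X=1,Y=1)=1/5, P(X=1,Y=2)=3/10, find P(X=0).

P(X=0) = P(X=0,Y=0) + P(X=0,Y=1) + P(X=0,Y=2)
= 1/15 + 2/15 + 7/30
= 13/30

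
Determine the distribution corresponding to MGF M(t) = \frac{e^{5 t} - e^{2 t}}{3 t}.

The MGF M(t) = \frac{e^{5 t} - e^{2 t}}{3 t} is the standard form for the Uniform distribution.
Comparing with the known MGF formula identifies: Uniform(2, 5)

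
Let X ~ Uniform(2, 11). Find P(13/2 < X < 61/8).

P(13/2 < X < 61/8) = ∫_{13/2}^{61/8} f(x) dx
where f(x) = \frac{1}{9}
= \frac{1}{8}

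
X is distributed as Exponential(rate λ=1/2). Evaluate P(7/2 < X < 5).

P(7/2 < X < 5) = ∫_{7/2}^{5} f(x) dx
where f(x) = \frac{e^{- \frac{x}{2}}}{2}
= - \frac{1}{e^{\frac{5}{2}}} + e^{- \frac{7}{4}}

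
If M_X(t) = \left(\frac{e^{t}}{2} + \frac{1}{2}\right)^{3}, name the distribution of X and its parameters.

The MGF M(t) = \left(\frac{e^{t}}{2} + \frac{1}{2}\right)^{3} is the standard form for the Binomial distribution.
Comparing with the known MGF formula identifies: Binomial(n=3, p=1/2)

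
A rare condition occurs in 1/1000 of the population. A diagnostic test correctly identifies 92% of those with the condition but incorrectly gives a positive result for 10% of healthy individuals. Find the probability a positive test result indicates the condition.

Let D = the rare event, + = positive/flagged.
P(D) = 1/1000
P(+|D) = 92/100 = 23/25
P(+|D') = 10/100 = 1/10
P(+) = P(+|D)P(D) + P(+|D')P(D')
     = \frac{23}{25} × \frac{1}{1000} + \frac{1}{10} × \frac{999}{1000}
     = \frac{5041}{50000}
P(D|+) = P(+|D)P(D)/P(+) = \frac{46}{5041}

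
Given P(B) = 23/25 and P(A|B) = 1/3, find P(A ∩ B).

By definition, P(A|B) = P(A ∩ B) / P(B)
So P(A ∩ B) = P(A|B) × P(B)
= 1/3 × 23/25
= 23/75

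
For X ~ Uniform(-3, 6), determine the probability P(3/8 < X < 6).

P(3/8 < X < 6) = ∫_{3/8}^{6} f(x) dx
where f(x) = \frac{1}{9}
= \frac{5}{8}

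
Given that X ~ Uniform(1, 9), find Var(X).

For X ~ Uniform(1, 9):
Var(X) = \frac{16}{3}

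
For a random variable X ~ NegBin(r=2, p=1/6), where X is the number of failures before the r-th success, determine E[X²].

Using the identity E[X²] = Var(X) + (E[X])²:
E[X] = 10
Var(X) = 60
E[X²] = 60 + (10)²
= 160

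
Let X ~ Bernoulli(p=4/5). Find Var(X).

For X ~ Bernoulli(p=4/5):
Var(X) = \frac{4}{25}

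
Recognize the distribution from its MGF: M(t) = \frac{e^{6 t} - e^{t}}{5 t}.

The MGF M(t) = \frac{e^{6 t} - e^{t}}{5 t} is the standard form for the Uniform distribution.
Comparing with the known MGF formula identifies: Uniform(1, 6)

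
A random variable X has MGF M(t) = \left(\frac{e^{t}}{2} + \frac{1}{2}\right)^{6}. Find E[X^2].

To find E[X^2], compute M^(2)(0):
M^(1)(t) = 3 \left(\frac{e^{t}}{2} + \frac{1}{2}\right)^{5} e^{t}
M^(2)(t) = 3 \left(\frac{e^{t}}{2} + \frac{1}{2}\right)^{5} e^{t} + \frac{15 \left(\frac{e^{t}}{2} + \frac{1}{2}\right)^{4} e^{2 t}}{2}
M^(2)(0) = \frac{21}{2}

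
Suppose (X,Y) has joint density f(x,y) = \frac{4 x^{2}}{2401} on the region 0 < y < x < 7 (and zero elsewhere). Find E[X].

f_X(x) = ∫_0^x \frac{4 x^{2}}{2401} dy = \frac{4 x^{3}}{2401}
E[X] = ∫_0^7 x × (\frac{4 x^{3}}{2401}) dx = \frac{28}{5}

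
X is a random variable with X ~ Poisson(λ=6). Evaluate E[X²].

Using the identity E[X²] = Var(X) + (E[X])²:
E[X] = 6
Var(X) = 6
E[X²] = 6 + (6)²
= 42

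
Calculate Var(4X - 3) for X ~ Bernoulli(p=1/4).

For X ~ Bernoulli(p=1/4):
Var(X) = \frac{3}{16}
Var(4X - 3) = (4)² × Var(X) = 16 × \frac{3}{16} = 3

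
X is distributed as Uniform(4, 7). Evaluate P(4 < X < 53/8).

P(4 < X < 53/8) = ∫_{4}^{53/8} f(x) dx
where f(x) = \frac{1}{3}
= \frac{7}{8}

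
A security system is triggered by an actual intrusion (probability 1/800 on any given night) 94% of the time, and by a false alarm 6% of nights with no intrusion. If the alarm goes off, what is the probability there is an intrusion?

Let D = the rare event, + = positive/flagged.
P(D) = 1/800
P(+|D) = 94/100 = 47/50
P(+|D') = 6/100 = 3/50
P(+) = P(+|D)P(D) + P(+|D')P(D')
     = \frac{47}{50} × \frac{1}{800} + \frac{3}{50} × \frac{799}{800}
     = \frac{611}{10000}
P(D|+) = P(+|D)P(D)/P(+) = \frac{1}{52}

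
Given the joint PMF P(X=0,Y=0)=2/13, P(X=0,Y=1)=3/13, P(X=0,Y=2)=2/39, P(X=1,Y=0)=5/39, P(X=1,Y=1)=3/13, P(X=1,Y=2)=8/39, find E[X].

First find marginal of X:
P(X=0) = 17/39
P(X=1) = 22/39
E[X] = 0 × 17/39 + 1 × 22/39 = 22/39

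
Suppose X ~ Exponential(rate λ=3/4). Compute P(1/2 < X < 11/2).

P(1/2 < X < 11/2) = ∫_{1/2}^{11/2} f(x) dx
where f(x) = \frac{3 e^{- \frac{3 x}{4}}}{4}
= - \frac{1 - e^{\frac{15}{4}}}{e^{\frac{33}{8}}}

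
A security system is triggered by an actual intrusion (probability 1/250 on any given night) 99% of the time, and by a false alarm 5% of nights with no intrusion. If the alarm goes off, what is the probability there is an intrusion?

Let D = the rare event, + = positive/flagged.
P(D) = 1/250
P(+|D) = 99/100
P(+|D') = 5/100 = 1/20
P(+) = P(+|D)P(D) + P(+|D')P(D')
     = \frac{99}{100} × \frac{1}{250} + \frac{1}{20} × \frac{249}{250}
     = \frac{168}{3125}
P(D|+) = P(+|D)P(D)/P(+) = \frac{33}{448}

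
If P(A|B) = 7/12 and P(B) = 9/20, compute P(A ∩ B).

By definition, P(A|B) = P(A ∩ B) / P(B)
So P(A ∩ B) = P(A|B) × P(B)
= 7/12 × 9/20
= 21/80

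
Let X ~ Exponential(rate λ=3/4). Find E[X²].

Using the identity E[X²] = Var(X) + (E[X])²:
E[X] = \frac{4}{3}
Var(X) = \frac{16}{9}
E[X²] = \frac{16}{9} + (\frac{4}{3})²
= \frac{32}{9}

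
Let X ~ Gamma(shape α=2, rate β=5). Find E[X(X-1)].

E[X(X-1)] = E[X² - X] = E[X²] - E[X]
E[X] = \frac{2}{5}
E[X²] = Var(X) + (E[X])² = \frac{2}{25} + (\frac{2}{5})² = \frac{6}{25}
E[X(X-1)] = \frac{6}{25} - \frac{2}{5} = - \frac{4}{25}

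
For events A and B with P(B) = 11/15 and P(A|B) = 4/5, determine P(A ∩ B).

By definition, P(A|B) = P(A ∩ B) / P(B)
So P(A ∩ B) = P(A|B) × P(B)
= 4/5 × 11/15
= 44/75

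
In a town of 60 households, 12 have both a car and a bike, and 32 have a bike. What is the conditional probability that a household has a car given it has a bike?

P(A ∩ B) = 12/60 = 1/5
P(B) = 32/60 = 8/15
P(A|B) = P(A ∩ B) / P(B) = (1/5) / (8/15) = 3/8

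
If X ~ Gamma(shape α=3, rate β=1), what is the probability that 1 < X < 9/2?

P(1 < X < 9/2) = ∫_{1}^{9/2} f(x) dx
where f(x) = \frac{x^{2} e^{- x}}{2}
= - \frac{125}{8 e^{\frac{9}{2}}} + \frac{5}{2 e}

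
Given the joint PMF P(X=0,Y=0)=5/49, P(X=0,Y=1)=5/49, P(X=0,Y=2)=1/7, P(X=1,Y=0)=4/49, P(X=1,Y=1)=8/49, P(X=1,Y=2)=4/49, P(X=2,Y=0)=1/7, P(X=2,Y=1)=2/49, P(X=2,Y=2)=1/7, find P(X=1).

P(X=1) = P(X=1,Y=0) + P(X=1,Y=1) + P(X=1,Y=2)
= 4/49 + 8/49 + 4/49
= 16/49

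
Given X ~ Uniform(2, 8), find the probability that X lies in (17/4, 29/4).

P(17/4 < X < 29/4) = ∫_{17/4}^{29/4} f(x) dx
where f(x) = \frac{1}{6}
= \frac{1}{2}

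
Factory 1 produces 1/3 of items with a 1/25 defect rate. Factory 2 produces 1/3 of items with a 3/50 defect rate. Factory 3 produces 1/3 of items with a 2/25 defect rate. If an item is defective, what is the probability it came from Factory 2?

Using Bayes' theorem:
P(F1) = 1/3, P(D|F1) = 1/25
P(F2) = 1/3, P(D|F2) = 3/50
P(F3) = 1/3, P(D|F3) = 2/25
P(D) = P(D|F1)P(F1) + P(D|F2)P(F2) + P(D|F3)P(F3)
     = \frac{3}{50}
P(F2|D) = P(D|F2)P(F2) / P(D)
= \frac{1}{3}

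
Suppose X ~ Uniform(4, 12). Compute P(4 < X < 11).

P(4 < X < 11) = ∫_{4}^{11} f(x) dx
where f(x) = \frac{1}{8}
= \frac{7}{8}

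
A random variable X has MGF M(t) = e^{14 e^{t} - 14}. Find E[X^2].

To find E[X^2], compute M^(2)(0):
M^(1)(t) = 14 e^{t} e^{14 e^{t} - 14}
M^(2)(t) = 196 e^{2 t} e^{14 e^{t} - 14} + 14 e^{t} e^{14 e^{t} - 14}
M^(2)(0) = 210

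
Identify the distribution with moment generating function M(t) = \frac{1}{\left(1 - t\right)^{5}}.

The MGF M(t) = \frac{1}{\left(1 - t\right)^{5}} is the standard form for the Gamma distribution.
Comparing with the known MGF formula identifies: Gamma(shape α=5, rate β=1)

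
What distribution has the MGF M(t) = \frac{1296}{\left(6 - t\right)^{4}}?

The MGF M(t) = \frac{1296}{\left(6 - t\right)^{4}} is the standard form for the Gamma distribution.
Comparing with the known MGF formula identifies: Gamma(shape α=4, rate β=6)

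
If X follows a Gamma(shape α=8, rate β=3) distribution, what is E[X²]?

Using the identity E[X²] = Var(X) + (E[X])²:
E[X] = \frac{8}{3}
Var(X) = \frac{8}{9}
E[X²] = \frac{8}{9} + (\frac{8}{3})²
= 8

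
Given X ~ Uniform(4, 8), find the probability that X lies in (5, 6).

P(5 < X < 6) = ∫_{5}^{6} f(x) dx
where f(x) = \frac{1}{4}
= \frac{1}{4}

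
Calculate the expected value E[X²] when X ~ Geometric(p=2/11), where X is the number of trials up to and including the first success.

Using the identity E[X²] = Var(X) + (E[X])²:
E[X] = \frac{11}{2}
Var(X) = \frac{99}{4}
E[X²] = \frac{99}{4} + (\frac{11}{2})²
= 55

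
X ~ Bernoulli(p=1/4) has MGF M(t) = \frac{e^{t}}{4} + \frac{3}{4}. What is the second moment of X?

To find E[X^2], compute M^(2)(0):
M^(1)(t) = \frac{e^{t}}{4}
M^(2)(t) = \frac{e^{t}}{4}
M^(2)(0) = \frac{1}{4}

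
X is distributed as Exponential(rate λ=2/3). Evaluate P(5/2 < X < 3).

P(5/2 < X < 3) = ∫_{5/2}^{3} f(x) dx
where f(x) = \frac{2 e^{- \frac{2 x}{3}}}{3}
= - \frac{1}{e^{2}} + e^{- \frac{5}{3}}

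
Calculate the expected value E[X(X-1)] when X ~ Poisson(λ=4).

E[X(X-1)] = E[X² - X] = E[X²] - E[X]
E[X] = 4
E[X²] = Var(X) + (E[X])² = 4 + (4)² = 20
E[X(X-1)] = 20 - 4 = 16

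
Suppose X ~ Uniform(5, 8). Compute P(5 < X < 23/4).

P(5 < X < 23/4) = ∫_{5}^{23/4} f(x) dx
where f(x) = \frac{1}{3}
= \frac{1}{4}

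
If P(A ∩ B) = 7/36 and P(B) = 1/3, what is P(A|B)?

P(A|B) = P(A ∩ B) / P(B)
= (7/36) / (1/3)
= 7/12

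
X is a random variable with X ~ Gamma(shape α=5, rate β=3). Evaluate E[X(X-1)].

E[X(X-1)] = E[X² - X] = E[X²] - E[X]
E[X] = \frac{5}{3}
E[X²] = Var(X) + (E[X])² = \frac{5}{9} + (\frac{5}{3})² = \frac{10}{3}
E[X(X-1)] = \frac{10}{3} - \frac{5}{3} = \frac{5}{3}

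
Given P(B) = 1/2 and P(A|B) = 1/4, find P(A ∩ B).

By definition, P(A|B) = P(A ∩ B) / P(B)
So P(A ∩ B) = P(A|B) × P(B)
= 1/4 × 1/2
= 1/8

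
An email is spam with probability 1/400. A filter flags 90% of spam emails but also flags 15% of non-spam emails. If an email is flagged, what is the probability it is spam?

Let D = the rare event, + = positive/flagged.
P(D) = 1/400
P(+|D) = 90/100 = 9/10
P(+|D') = 15/100 = 3/20
P(+) = P(+|D)P(D) + P(+|D')P(D')
     = \frac{9}{10} × \frac{1}{400} + \frac{3}{20} × \frac{399}{400}
     = \frac{243}{1600}
P(D|+) = P(+|D)P(D)/P(+) = \frac{2}{135}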